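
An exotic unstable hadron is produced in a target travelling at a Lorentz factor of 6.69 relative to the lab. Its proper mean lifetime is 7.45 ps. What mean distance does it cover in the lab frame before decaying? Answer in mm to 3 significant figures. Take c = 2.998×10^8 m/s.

d ≈ 14.8 mm

β = √(1 − 1/γ²) = √(1 − 1/6.69²) = 0.98877
Dilated lifetime: Δt = γτ₀ = 6.69 × 7.45 ps = 49.841 ps
d = vΔt = 0.98877c × 49.841 ps = 2.9643×10^8 m/s × 4.9841×10^-11 s = 14.8 mm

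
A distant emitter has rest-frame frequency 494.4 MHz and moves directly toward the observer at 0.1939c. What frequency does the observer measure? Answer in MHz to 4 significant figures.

f_obs ≈ 601.7 MHz

Relativistic Doppler: f_obs = f_src √((1+β)/(1−β))
= 494.4 × √(1.19390/0.806100) = 494.4 × 1.21700 = 601.7 MHz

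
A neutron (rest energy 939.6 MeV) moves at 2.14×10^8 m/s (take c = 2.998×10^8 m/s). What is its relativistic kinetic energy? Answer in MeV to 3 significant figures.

β = v/c = 2.14×10^8 / 2.998×10^8 = 0.71381
γ = 1/√(1 − 0.71381²) = 1.4279
K = (γ − 1)m₀c² = (1.4279 − 1) × 939.6 MeV = 0.42788 × 939.6 MeV = 402 MeV

K ≈ 402 MeV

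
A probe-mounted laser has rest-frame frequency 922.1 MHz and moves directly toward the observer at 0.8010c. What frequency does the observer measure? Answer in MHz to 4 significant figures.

Relativistic Doppler: f_obs = f_src √((1+β)/(1−β))
= 922.1 × √(1.80100/0.199000) = 922.1 × 3.00836 = 2774 MHz

f_obs ≈ 2774 MHz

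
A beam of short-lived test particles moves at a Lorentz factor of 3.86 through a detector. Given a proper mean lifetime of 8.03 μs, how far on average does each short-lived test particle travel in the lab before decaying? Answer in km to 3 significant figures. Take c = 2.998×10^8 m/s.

d ≈ 8.98 km

β = √(1 − 1/γ²) = √(1 − 1/3.86²) = 0.96586
Dilated lifetime: Δt = γτ₀ = 3.86 × 8.03 μs = 30.996 μs
d = vΔt = 0.96586c × 30.996 μs = 2.8956×10^8 m/s × 3.0996×10^-5 s = 8.98 km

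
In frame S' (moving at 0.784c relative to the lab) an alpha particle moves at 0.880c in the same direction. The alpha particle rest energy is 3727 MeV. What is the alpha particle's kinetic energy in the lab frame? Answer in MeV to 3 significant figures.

K ≈ 17600 MeV

u_lab = (0.880 + 0.784)/(1 + 0.880×0.784) = 0.984662
γ = 1/√(1 − 0.984662²) = 5.7316
K = (γ − 1)m₀c² = (5.7316 − 1) × 3727 = 4.7316 × 3727 = 17600 MeV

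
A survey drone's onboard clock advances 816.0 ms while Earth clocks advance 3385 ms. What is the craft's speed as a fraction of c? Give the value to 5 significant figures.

β ≈ 0.97051

γ = Δt/τ₀ = 3385/816.0 = 4.148284
β = √(1 − 1/γ²) = √(1 − 1/4.148284²) = 0.97051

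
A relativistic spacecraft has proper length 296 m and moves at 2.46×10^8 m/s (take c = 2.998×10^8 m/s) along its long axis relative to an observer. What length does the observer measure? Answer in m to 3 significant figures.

L ≈ 169 m

β = v/c = 2.46×10^8 / 2.998×10^8 = 0.82055
γ = 1/√(1 − 0.82055²) = 1.7495
Length contraction: L = L₀/γ = 296/1.7495 = 169 m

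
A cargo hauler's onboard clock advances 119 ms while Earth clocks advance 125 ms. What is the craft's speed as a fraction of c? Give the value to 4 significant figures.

β ≈ 0.3061

γ = Δt/τ₀ = 125/119 = 1.05042
β = √(1 − 1/γ²) = √(1 − 1/1.05042²) = 0.3061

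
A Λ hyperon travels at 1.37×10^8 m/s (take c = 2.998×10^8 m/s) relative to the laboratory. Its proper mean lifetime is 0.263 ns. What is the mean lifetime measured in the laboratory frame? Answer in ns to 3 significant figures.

Δt ≈ 0.296 ns

β = v/c = 1.37×10^8 / 2.998×10^8 = 0.45697
γ = 1/√(1 − 0.45697²) = 1.1243
Time dilation: Δt = γτ₀ = 1.1243 × 0.263 ns = 0.296 ns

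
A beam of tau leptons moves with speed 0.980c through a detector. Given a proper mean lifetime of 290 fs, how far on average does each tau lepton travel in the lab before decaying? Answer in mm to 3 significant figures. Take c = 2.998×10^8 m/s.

γ = 1/√(1 − 0.980²) = 5.0252
Dilated lifetime: Δt = γτ₀ = 5.0252 × 290 fs = 1457.3 fs
d = vΔt = 0.980c × 1457.3 fs = 2.9380×10^8 m/s × 1.4573×10^-12 s = 0.428 mm

d ≈ 0.428 mm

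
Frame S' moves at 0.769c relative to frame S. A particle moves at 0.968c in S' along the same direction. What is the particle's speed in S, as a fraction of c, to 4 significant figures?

Relativistic velocity addition: u = (u' + v)/(1 + u'v/c²)
= (0.968 + 0.769)/(1 + 0.968×0.769) = 1.737/1.74439 = 0.9958

u ≈ 0.9958c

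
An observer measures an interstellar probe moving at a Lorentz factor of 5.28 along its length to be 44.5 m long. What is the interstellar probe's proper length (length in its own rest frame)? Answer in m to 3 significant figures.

L₀ ≈ 235 m

γ = 5.28 (given)
L₀ = γL = 5.28 × 44.5 = 235 m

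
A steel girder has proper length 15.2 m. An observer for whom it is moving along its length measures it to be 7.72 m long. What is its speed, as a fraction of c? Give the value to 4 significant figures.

β ≈ 0.8614

γ = L₀/L = 15.2/7.72 = 1.96891
β = √(1 − 1/γ²) = 0.8614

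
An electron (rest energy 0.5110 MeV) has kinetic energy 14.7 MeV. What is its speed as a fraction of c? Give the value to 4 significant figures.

γ = 1 + K/(m₀c²) = 1 + 14.7/0.5110 = 29.7671
β = √(1 − 1/γ²) = 0.9994

β ≈ 0.9994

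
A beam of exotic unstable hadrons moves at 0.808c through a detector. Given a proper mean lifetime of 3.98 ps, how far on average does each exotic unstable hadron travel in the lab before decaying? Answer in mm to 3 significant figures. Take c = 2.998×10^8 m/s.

γ = 1/√(1 − 0.808²) = 1.6973
Dilated lifetime: Δt = γτ₀ = 1.6973 × 3.98 ps = 6.7551 ps
d = vΔt = 0.808c × 6.7551 ps = 2.4224×10^8 m/s × 6.7551×10^-12 s = 1.64 mm

d ≈ 1.64 mm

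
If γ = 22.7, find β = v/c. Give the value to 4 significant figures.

β ≈ 0.9990

β = √(1 − 1/γ²) = √(1 − 1/22.7²) = √(0.998059) = 0.9990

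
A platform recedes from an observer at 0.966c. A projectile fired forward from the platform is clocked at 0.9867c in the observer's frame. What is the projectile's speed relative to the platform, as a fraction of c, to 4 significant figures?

Inverse velocity addition: u' = (u − v)/(1 − uv/c²)
= (0.9867 − 0.966)/(1 − 0.9867×0.966) = 0.02070/0.0468478 = 0.4419

u' ≈ 0.4419c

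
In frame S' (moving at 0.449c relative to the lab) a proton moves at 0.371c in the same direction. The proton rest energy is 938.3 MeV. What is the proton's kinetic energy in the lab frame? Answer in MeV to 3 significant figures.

u_lab = (0.371 + 0.449)/(1 + 0.371×0.449) = 0.702910
γ = 1/√(1 − 0.702910²) = 1.4059
K = (γ − 1)m₀c² = (1.4059 − 1) × 938.3 = 0.40592 × 938.3 = 381 MeV

K ≈ 381 MeV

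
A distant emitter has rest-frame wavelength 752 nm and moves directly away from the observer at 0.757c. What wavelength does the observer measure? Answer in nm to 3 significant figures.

Relativistic Doppler: λ_obs = λ_src √((1+β)/(1−β))
= 752 × √(1.7570/0.24300) = 752 × 2.6890 = 2020 nm

λ_obs ≈ 2020 nm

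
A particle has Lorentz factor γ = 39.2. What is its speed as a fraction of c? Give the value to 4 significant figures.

β = √(1 − 1/γ²) = √(1 − 1/39.2²) = √(0.999349) = 0.9997

β ≈ 0.9997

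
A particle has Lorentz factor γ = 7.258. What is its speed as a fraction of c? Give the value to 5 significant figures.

β = √(1 − 1/γ²) = √(1 − 1/7.258²) = √(0.9810169) = 0.99046

β ≈ 0.99046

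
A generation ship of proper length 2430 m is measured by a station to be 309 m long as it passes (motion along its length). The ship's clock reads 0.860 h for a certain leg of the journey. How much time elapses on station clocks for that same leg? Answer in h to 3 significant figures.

Length contraction ⇒ γ = L₀/L = 2430/309 = 7.8641
Time dilation: Δt = γτ₀ = 7.8641 × 0.860 h = 6.76 h

Δt ≈ 6.76 h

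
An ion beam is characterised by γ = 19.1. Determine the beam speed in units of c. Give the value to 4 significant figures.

β = √(1 − 1/γ²) = √(1 − 1/19.1²) = √(0.997259) = 0.9986

β ≈ 0.9986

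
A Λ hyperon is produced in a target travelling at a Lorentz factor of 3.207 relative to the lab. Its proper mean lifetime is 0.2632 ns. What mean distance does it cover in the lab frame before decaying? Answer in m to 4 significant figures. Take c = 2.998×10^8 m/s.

d ≈ 0.2404 m

β = √(1 − 1/γ²) = √(1 − 1/3.207²) = 0.950142
Dilated lifetime: Δt = γτ₀ = 3.207 × 0.2632 ns = 0.844082 ns
d = vΔt = 0.950142c × 0.844082 ns = 2.84853×10^8 m/s × 8.44082×10^-10 s = 0.2404 m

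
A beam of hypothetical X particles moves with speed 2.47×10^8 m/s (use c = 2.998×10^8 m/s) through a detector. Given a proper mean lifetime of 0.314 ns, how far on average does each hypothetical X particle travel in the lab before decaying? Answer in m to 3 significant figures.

d ≈ 0.137 m

β = v/c = 2.47×10^8 / 2.998×10^8 = 0.82388
γ = 1/√(1 − 0.82388²) = 1.7644
Dilated lifetime: Δt = γτ₀ = 1.7644 × 0.314 ns = 0.55403 ns
d = vΔt = 0.82388c × 0.55403 ns = 2.4700×10^8 m/s × 5.5403×10^-10 s = 0.137 m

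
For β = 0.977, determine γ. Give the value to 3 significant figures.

γ ≈ 4.69

γ = 1/√(1 − β²) = 1/√(1 − 0.977²) = 1/√(0.045471) = 4.69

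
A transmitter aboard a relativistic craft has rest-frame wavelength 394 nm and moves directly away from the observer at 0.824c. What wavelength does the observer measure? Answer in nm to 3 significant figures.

λ_obs ≈ 1270 nm

Relativistic Doppler: λ_obs = λ_src √((1+β)/(1−β))
= 394 × √(1.8240/0.17600) = 394 × 3.2193 = 1270 nm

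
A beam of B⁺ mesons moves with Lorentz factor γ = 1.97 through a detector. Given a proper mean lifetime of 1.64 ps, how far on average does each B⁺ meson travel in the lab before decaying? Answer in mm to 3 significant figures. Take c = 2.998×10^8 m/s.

d ≈ 0.835 mm

β = √(1 − 1/γ²) = √(1 − 1/1.97²) = 0.86158
Dilated lifetime: Δt = γτ₀ = 1.97 × 1.64 ps = 3.2308 ps
d = vΔt = 0.86158c × 3.2308 ps = 2.5830×10^8 m/s × 3.2308×10^-12 s = 0.835 mm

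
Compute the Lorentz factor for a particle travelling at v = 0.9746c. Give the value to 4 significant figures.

γ ≈ 4.465

γ = 1/√(1 − β²) = 1/√(1 − 0.9746²) = 1/√(0.0501548) = 4.465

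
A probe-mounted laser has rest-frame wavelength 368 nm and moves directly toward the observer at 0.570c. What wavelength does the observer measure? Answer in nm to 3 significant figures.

λ_obs ≈ 193 nm

Relativistic Doppler: λ_obs = λ_src √((1−β)/(1+β))
= 368 × √(0.43000/1.5700) = 368 × 0.52334 = 193 nm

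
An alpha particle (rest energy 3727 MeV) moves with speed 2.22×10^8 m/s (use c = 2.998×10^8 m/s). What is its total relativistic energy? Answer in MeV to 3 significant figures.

E ≈ 5550 MeV

β = v/c = 2.22×10^8 / 2.998×10^8 = 0.74049
γ = 1/√(1 − 0.74049²) = 1.4880
E = γm₀c² = 1.4880 × 3727 MeV = 5550 MeV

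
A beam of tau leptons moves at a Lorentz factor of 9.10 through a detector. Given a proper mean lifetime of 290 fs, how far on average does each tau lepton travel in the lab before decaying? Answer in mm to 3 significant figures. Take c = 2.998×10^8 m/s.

β = √(1 − 1/γ²) = √(1 − 1/9.10²) = 0.99394
Dilated lifetime: Δt = γτ₀ = 9.10 × 290 fs = 2639.0 fs
d = vΔt = 0.99394c × 2639.0 fs = 2.9798×10^8 m/s × 2.6390×10^-12 s = 0.786 mm

d ≈ 0.786 mm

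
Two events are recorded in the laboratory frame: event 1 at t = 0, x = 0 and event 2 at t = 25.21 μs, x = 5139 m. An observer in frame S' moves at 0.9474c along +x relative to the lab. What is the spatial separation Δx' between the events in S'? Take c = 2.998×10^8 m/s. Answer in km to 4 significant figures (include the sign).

γ = 1/√(1 − 0.9474²) = 3.12449
Δx' = γ(Δx − vΔt) = 3.12449 × (5139 m − 0.9474×(2.998×10^8 m/s)×25.21×10^-6 s)
= 3.12449 × (-2021.41 m) = -6.316 km

Δx' ≈ -6.316 km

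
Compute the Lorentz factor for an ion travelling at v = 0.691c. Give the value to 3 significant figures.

γ = 1/√(1 − β²) = 1/√(1 − 0.691²) = 1/√(0.52252) = 1.38

γ ≈ 1.38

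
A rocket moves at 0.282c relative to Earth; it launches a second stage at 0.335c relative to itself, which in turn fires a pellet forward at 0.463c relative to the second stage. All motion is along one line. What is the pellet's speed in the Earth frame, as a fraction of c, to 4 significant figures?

Compose boost 2: (0.335 + 0.282)/(1 + 0.335×0.282) = 0.6170/1.09447 = 0.563743
Compose boost 3: (0.463 + 0.563743)/(1 + 0.463×0.563743) = 1.02674/1.26101 = 0.8142

u ≈ 0.8142c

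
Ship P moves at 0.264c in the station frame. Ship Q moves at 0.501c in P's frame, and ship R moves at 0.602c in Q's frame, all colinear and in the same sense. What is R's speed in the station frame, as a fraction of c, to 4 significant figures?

u ≈ 0.9082c

Compose boost 2: (0.501 + 0.264)/(1 + 0.501×0.264) = 0.7650/1.13226 = 0.675637
Compose boost 3: (0.602 + 0.675637)/(1 + 0.602×0.675637) = 1.27764/1.40673 = 0.9082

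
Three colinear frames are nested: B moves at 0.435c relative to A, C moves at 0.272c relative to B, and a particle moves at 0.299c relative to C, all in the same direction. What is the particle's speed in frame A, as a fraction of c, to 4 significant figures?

Compose boost 2: (0.272 + 0.435)/(1 + 0.272×0.435) = 0.7070/1.11832 = 0.632198
Compose boost 3: (0.299 + 0.632198)/(1 + 0.299×0.632198) = 0.931198/1.18903 = 0.7832

u ≈ 0.7832c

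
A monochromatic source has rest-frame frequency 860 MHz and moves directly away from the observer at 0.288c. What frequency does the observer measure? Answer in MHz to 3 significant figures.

f_obs ≈ 639 MHz

Relativistic Doppler: f_obs = f_src √((1−β)/(1+β))
= 860 × √(0.71200/1.2880) = 860 × 0.74350 = 639 MHz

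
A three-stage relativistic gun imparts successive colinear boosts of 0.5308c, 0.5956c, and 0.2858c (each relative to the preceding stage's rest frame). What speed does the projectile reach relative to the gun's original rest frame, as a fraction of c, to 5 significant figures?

u ≈ 0.91727c

Compose boost 2: (0.5956 + 0.5308)/(1 + 0.5956×0.5308) = 1.1264/1.316144 = 0.8558331
Compose boost 3: (0.2858 + 0.8558331)/(1 + 0.2858×0.8558331) = 1.141633/1.244597 = 0.91727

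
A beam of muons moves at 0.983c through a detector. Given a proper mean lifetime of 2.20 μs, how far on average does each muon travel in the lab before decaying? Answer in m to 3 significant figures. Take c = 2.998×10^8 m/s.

d ≈ 3530 m

γ = 1/√(1 − 0.983²) = 5.4465
Dilated lifetime: Δt = γτ₀ = 5.4465 × 2.20 μs = 11.982 μs
d = vΔt = 0.983c × 11.982 μs = 2.9470×10^8 m/s × 1.1982×10^-5 s = 3530 m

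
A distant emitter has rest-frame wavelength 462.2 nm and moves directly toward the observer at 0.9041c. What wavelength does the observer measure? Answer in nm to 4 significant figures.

λ_obs ≈ 103.7 nm

Relativistic Doppler: λ_obs = λ_src √((1−β)/(1+β))
= 462.2 × √(0.0959000/1.90410) = 462.2 × 0.224421 = 103.7 nm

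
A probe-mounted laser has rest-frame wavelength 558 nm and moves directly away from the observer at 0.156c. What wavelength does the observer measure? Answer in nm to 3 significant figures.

Relativistic Doppler: λ_obs = λ_src √((1+β)/(1−β))
= 558 × √(1.1560/0.84400) = 558 × 1.1703 = 653 nm

λ_obs ≈ 653 nm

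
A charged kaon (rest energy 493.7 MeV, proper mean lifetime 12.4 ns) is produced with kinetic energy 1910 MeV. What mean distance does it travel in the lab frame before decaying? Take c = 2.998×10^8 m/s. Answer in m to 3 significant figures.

d ≈ 17.7 m

γ = 1 + K/(m₀c²) = 1 + 1910/493.7 = 4.8687
β = √(1 − 1/γ²) = 0.97868
Dilated lifetime: γτ₀ = 4.8687 × 12.4 ns = 60.372 ns
d = βc·γτ₀ = 0.97868 × (2.998×10^8 m/s) × 6.0372×10^-8 s = 17.7 m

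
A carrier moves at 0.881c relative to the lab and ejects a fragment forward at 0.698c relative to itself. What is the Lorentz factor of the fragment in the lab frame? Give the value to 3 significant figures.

u_lab = (0.698 + 0.881)/(1 + 0.698×0.881) = 1.579/1.61494 = 0.977747
γ = 1/√(1 − 0.977747²) = 4.77

γ ≈ 4.77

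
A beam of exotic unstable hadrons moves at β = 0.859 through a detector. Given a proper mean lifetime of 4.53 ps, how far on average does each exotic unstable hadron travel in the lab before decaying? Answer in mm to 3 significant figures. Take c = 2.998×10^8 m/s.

γ = 1/√(1 − 0.859²) = 1.9532
Dilated lifetime: Δt = γτ₀ = 1.9532 × 4.53 ps = 8.8481 ps
d = vΔt = 0.859c × 8.8481 ps = 2.5753×10^8 m/s × 8.8481×10^-12 s = 2.28 mm

d ≈ 2.28 mm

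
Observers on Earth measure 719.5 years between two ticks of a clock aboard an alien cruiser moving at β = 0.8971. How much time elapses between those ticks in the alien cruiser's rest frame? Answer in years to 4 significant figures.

τ₀ ≈ 317.9 years

γ = 1/√(1 − 0.8971²) = 2.26333
Proper time: τ₀ = Δt/γ = 719.5/2.26333 = 317.9 years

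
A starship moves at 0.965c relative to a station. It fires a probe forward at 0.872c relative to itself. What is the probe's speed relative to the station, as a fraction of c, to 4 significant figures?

u ≈ 0.9976c

Relativistic velocity addition: u = (u' + v)/(1 + u'v/c²)
= (0.872 + 0.965)/(1 + 0.872×0.965) = 1.837/1.84148 = 0.9976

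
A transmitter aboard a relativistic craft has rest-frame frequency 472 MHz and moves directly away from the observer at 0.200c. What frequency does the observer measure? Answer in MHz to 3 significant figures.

f_obs ≈ 385 MHz

Relativistic Doppler: f_obs = f_src √((1−β)/(1+β))
= 472 × √(0.80000/1.2000) = 472 × 0.81650 = 385 MHz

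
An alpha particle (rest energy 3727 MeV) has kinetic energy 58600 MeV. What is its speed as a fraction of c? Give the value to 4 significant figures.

γ = 1 + K/(m₀c²) = 1 + 58600/3727 = 16.7231
β = √(1 − 1/γ²) = 0.9982

β ≈ 0.9982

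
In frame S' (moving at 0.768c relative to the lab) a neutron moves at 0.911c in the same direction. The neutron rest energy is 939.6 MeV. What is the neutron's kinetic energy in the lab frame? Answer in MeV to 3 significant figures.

u_lab = (0.911 + 0.768)/(1 + 0.911×0.768) = 0.987852
γ = 1/√(1 − 0.987852²) = 6.4350
K = (γ − 1)m₀c² = (6.4350 − 1) × 939.6 = 5.4350 × 939.6 = 5110 MeV

K ≈ 5110 MeV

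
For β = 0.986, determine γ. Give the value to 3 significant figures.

γ = 1/√(1 − β²) = 1/√(1 − 0.986²) = 1/√(0.027804) = 6.00

γ ≈ 6.00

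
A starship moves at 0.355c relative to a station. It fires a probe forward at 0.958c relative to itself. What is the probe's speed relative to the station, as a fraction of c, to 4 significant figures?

Relativistic velocity addition: u = (u' + v)/(1 + u'v/c²)
= (0.958 + 0.355)/(1 + 0.958×0.355) = 1.313/1.34009 = 0.9798

u ≈ 0.9798c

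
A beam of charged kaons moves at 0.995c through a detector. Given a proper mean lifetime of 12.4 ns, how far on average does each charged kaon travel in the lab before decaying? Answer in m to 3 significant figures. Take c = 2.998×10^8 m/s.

d ≈ 37.0 m

γ = 1/√(1 − 0.995²) = 10.013
Dilated lifetime: Δt = γτ₀ = 10.013 × 12.4 ns = 124.16 ns
d = vΔt = 0.995c × 124.16 ns = 2.9830×10^8 m/s × 1.2416×10^-7 s = 37.0 m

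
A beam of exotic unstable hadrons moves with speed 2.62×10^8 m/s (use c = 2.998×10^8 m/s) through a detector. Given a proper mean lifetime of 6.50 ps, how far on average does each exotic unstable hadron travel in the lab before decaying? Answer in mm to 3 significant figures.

d ≈ 3.50 mm

β = v/c = 2.62×10^8 / 2.998×10^8 = 0.87392
γ = 1/√(1 − 0.87392²) = 2.0573
Dilated lifetime: Δt = γτ₀ = 2.0573 × 6.50 ps = 13.372 ps
d = vΔt = 0.87392c × 13.372 ps = 2.6200×10^8 m/s × 1.3372×10^-11 s = 3.50 mm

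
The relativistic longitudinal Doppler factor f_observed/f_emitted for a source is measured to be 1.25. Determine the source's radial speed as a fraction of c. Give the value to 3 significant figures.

β ≈ 0.220

f_obs/f_src = √((1+β)/(1−β)) = 1.25  ⇒  (1+β)/(1−β) = 1.5625
β = |1 − D²|/(1 + D²) = |1 − 1.5625|/(1 + 1.5625) = 0.220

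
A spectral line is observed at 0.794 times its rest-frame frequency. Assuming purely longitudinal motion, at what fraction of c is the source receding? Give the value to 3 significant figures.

f_obs/f_src = √((1−β)/(1+β)) = 0.794  ⇒  (1−β)/(1+β) = 0.63044
β = |1 − D²|/(1 + D²) = |1 − 0.63044|/(1 + 0.63044) = 0.227

β ≈ 0.227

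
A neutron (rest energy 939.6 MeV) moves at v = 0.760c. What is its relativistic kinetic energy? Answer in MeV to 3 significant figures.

γ = 1/√(1 − 0.760²) = 1.5386
K = (γ − 1)m₀c² = (1.5386 − 1) × 939.6 MeV = 0.53864 × 939.6 MeV = 506 MeV

K ≈ 506 MeV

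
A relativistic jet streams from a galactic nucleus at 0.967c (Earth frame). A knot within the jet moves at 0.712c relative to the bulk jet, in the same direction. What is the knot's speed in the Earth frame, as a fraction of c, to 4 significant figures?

Relativistic velocity addition: u = (u' + v)/(1 + u'v/c²)
= (0.712 + 0.967)/(1 + 0.712×0.967) = 1.679/1.68850 = 0.9944

u ≈ 0.9944c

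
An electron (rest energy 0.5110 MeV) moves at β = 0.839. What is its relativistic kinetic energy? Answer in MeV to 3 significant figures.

K ≈ 0.428 MeV

γ = 1/√(1 − 0.839²) = 1.8378
K = (γ − 1)m₀c² = (1.8378 − 1) × 0.5110 MeV = 0.83779 × 0.5110 MeV = 0.428 MeV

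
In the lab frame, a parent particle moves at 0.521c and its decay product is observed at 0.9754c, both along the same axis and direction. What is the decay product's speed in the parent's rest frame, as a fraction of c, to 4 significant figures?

Inverse velocity addition: u' = (u − v)/(1 − uv/c²)
= (0.9754 − 0.521)/(1 − 0.9754×0.521) = 0.4544/0.491817 = 0.9239

u' ≈ 0.9239c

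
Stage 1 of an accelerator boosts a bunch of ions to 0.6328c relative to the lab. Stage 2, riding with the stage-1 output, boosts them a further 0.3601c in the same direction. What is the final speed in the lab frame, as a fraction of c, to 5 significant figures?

Compose boost 2: (0.3601 + 0.6328)/(1 + 0.3601×0.6328) = 0.99290/1.227871 = 0.80864

u ≈ 0.80864c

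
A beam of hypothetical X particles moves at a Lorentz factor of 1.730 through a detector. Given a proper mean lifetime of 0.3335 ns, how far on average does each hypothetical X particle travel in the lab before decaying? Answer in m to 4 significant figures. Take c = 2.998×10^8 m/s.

d ≈ 0.1411 m

β = √(1 − 1/γ²) = √(1 − 1/1.730²) = 0.816012
Dilated lifetime: Δt = γτ₀ = 1.730 × 0.3335 ns = 0.576955 ns
d = vΔt = 0.816012c × 0.576955 ns = 2.44640×10^8 m/s × 5.76955×10^-10 s = 0.1411 m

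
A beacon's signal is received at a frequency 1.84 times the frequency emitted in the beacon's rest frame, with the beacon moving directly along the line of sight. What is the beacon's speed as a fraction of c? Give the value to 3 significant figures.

f_obs/f_src = √((1+β)/(1−β)) = 1.84  ⇒  (1+β)/(1−β) = 3.3856
β = |1 − D²|/(1 + D²) = |1 − 3.3856|/(1 + 3.3856) = 0.544

β ≈ 0.544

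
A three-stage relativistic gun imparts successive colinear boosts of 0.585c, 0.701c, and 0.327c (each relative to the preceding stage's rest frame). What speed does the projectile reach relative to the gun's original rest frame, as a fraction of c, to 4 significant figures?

Compose boost 2: (0.701 + 0.585)/(1 + 0.701×0.585) = 1.286/1.41009 = 0.912002
Compose boost 3: (0.327 + 0.912002)/(1 + 0.327×0.912002) = 1.23900/1.29822 = 0.9544

u ≈ 0.9544c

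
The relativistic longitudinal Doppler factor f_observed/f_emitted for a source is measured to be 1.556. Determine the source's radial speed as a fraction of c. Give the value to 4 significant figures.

f_obs/f_src = √((1+β)/(1−β)) = 1.556  ⇒  (1+β)/(1−β) = 2.42114
β = |1 − D²|/(1 + D²) = |1 − 2.42114|/(1 + 2.42114) = 0.4154

β ≈ 0.4154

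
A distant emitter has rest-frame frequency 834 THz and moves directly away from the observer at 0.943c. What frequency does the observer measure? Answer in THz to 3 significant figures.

f_obs ≈ 143 THz

Relativistic Doppler: f_obs = f_src √((1−β)/(1+β))
= 834 × √(0.057000/1.9430) = 834 × 0.17128 = 143 THz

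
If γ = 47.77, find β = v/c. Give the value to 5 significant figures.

β = √(1 − 1/γ²) = √(1 − 1/47.77²) = √(0.9995618) = 0.99978

β ≈ 0.99978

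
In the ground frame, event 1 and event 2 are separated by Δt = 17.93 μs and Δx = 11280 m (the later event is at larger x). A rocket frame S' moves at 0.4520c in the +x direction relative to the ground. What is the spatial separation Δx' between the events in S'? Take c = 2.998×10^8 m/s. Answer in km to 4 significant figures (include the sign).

Δx' ≈ 9.922 km

γ = 1/√(1 − 0.4520²) = 1.12105
Δx' = γ(Δx − vΔt) = 1.12105 × (11280 m − 0.4520×(2.998×10^8 m/s)×17.93×10^-6 s)
= 1.12105 × (8850.31 m) = 9.922 km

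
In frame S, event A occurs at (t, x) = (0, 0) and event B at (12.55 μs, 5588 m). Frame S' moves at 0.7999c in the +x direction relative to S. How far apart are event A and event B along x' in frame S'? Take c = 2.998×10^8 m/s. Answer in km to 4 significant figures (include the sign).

γ = 1/√(1 − 0.7999²) = 1.66630
Δx' = γ(Δx − vΔt) = 1.66630 × (5588 m − 0.7999×(2.998×10^8 m/s)×12.55×10^-6 s)
= 1.66630 × (2578.38 m) = 4.296 km

Δx' ≈ 4.296 km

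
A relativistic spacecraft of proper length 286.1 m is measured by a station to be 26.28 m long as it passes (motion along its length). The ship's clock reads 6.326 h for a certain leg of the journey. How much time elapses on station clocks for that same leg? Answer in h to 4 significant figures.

Length contraction ⇒ γ = L₀/L = 286.1/26.28 = 10.8866
Time dilation: Δt = γτ₀ = 10.8866 × 6.326 h = 68.87 h

Δt ≈ 68.87 h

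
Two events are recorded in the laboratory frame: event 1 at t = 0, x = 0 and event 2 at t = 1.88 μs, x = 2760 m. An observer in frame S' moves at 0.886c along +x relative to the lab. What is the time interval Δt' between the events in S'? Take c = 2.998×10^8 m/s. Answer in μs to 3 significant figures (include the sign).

γ = 1/√(1 − 0.886²) = 2.1566
Δt' = γ(Δt − vΔx/c²) = 2.1566 × (1.88 μs − 0.886×2760 m / (2.998×10^8 m/s))
= 2.1566 × (-6.2766 μs) = -13.5 μs

Δt' ≈ -13.5 μs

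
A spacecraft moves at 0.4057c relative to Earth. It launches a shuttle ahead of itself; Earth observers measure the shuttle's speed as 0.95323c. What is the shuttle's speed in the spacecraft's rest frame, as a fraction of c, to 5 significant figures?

u' ≈ 0.89280c

Inverse velocity addition: u' = (u − v)/(1 − uv/c²)
= (0.95323 − 0.4057)/(1 − 0.95323×0.4057) = 0.54753/0.6132746 = 0.89280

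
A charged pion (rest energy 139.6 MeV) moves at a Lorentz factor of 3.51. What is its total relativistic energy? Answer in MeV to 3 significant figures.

E ≈ 490 MeV

γ = 3.51 (given)
E = γm₀c² = 3.51 × 139.6 MeV = 490 MeV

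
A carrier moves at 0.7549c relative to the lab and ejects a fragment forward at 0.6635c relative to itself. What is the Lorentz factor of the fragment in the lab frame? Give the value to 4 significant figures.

γ ≈ 3.059

u_lab = (0.6635 + 0.7549)/(1 + 0.6635×0.7549) = 1.4184/1.500876 = 0.9450480
γ = 1/√(1 − 0.9450480²) = 3.059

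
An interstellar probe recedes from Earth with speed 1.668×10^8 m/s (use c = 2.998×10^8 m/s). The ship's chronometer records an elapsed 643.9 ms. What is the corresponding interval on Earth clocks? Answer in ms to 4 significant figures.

β = v/c = 1.668×10^8 / 2.998×10^8 = 0.556371
γ = 1/√(1 − 0.556371²) = 1.20346
Time dilation: Δt = γτ₀ = 1.20346 × 643.9 ms = 774.9 ms

Δt ≈ 774.9 ms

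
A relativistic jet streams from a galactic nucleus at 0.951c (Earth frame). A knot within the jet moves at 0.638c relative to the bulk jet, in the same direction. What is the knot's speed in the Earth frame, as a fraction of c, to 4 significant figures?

u ≈ 0.9890c

Relativistic velocity addition: u = (u' + v)/(1 + u'v/c²)
= (0.638 + 0.951)/(1 + 0.638×0.951) = 1.589/1.60674 = 0.9890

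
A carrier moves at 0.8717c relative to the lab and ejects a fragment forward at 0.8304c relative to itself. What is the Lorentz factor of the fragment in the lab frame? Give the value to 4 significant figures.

u_lab = (0.8304 + 0.8717)/(1 + 0.8304×0.8717) = 1.7021/1.723860 = 0.9873773
γ = 1/√(1 − 0.9873773²) = 6.314

γ ≈ 6.314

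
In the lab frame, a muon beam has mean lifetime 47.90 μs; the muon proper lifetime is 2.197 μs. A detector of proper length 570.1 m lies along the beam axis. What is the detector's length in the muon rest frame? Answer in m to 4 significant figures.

Time dilation ⇒ γ = Δt/τ₀ = 47.90/2.197 = 21.8025
Length contraction: L = L₀/γ = 570.1/21.8025 = 26.15 m

L ≈ 26.15 m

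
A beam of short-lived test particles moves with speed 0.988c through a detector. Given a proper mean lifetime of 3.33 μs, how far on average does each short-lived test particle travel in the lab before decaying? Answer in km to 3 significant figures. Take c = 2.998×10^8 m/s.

γ = 1/√(1 − 0.988²) = 6.4744
Dilated lifetime: Δt = γτ₀ = 6.4744 × 3.33 μs = 21.560 μs
d = vΔt = 0.988c × 21.560 μs = 2.9620×10^8 m/s × 2.1560×10^-5 s = 6.39 km

d ≈ 6.39 km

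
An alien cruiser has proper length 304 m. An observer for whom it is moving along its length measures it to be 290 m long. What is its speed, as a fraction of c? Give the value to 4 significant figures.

β ≈ 0.3000

γ = L₀/L = 304/290 = 1.04828
β = √(1 − 1/γ²) = 0.3000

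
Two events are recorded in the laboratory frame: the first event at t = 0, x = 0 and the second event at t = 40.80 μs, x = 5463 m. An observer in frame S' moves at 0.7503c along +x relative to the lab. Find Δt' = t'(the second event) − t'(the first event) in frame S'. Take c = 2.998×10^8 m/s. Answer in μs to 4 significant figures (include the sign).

γ = 1/√(1 − 0.7503²) = 1.51264
Δt' = γ(Δt − vΔx/c²) = 1.51264 × (40.80 μs − 0.7503×5463 m / (2.998×10^8 m/s))
= 1.51264 × (27.1279 μs) = 41.03 μs

Δt' ≈ 41.03 μs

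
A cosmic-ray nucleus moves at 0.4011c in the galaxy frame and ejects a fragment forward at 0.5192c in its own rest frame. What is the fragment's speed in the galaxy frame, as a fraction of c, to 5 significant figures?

Compose boost 2: (0.5192 + 0.4011)/(1 + 0.5192×0.4011) = 0.92030/1.208251 = 0.76168

u ≈ 0.76168c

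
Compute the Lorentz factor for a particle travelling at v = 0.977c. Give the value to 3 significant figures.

γ ≈ 4.69

γ = 1/√(1 − β²) = 1/√(1 − 0.977²) = 1/√(0.045471) = 4.69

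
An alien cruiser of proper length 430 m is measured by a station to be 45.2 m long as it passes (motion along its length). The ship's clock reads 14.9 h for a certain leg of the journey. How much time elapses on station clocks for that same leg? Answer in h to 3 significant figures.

Length contraction ⇒ γ = L₀/L = 430/45.2 = 9.5133
Time dilation: Δt = γτ₀ = 9.5133 × 14.9 h = 142 h

Δt ≈ 142 h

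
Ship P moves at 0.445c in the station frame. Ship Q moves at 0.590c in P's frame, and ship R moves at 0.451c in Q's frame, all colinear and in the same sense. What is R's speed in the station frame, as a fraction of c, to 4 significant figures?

Compose boost 2: (0.590 + 0.445)/(1 + 0.590×0.445) = 1.035/1.26255 = 0.819770
Compose boost 3: (0.451 + 0.819770)/(1 + 0.451×0.819770) = 1.27077/1.36972 = 0.9278

u ≈ 0.9278c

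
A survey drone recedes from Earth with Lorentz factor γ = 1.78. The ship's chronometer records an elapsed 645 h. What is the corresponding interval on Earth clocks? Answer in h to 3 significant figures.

γ = 1.78 (given)
Time dilation: Δt = γτ₀ = 1.78 × 645 h = 1150 h

Δt ≈ 1150 h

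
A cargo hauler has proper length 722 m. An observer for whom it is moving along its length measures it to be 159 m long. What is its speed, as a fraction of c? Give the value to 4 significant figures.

γ = L₀/L = 722/159 = 4.54088
β = √(1 − 1/γ²) = 0.9754

β ≈ 0.9754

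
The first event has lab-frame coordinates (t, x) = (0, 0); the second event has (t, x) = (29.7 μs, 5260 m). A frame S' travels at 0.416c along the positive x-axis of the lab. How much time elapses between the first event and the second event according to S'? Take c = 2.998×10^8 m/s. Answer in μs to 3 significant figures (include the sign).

Δt' ≈ 24.6 μs

γ = 1/√(1 − 0.416²) = 1.0997
Δt' = γ(Δt − vΔx/c²) = 1.0997 × (29.7 μs − 0.416×5260 m / (2.998×10^8 m/s))
= 1.0997 × (22.401 μs) = 24.6 μs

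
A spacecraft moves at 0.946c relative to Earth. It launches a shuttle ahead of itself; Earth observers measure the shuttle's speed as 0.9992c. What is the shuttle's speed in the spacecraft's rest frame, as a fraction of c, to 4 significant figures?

Inverse velocity addition: u' = (u − v)/(1 − uv/c²)
= (0.9992 − 0.946)/(1 − 0.9992×0.946) = 0.05320/0.0547568 = 0.9716

u' ≈ 0.9716c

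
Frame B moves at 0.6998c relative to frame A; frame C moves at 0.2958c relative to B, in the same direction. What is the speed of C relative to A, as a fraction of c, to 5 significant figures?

Compose boost 2: (0.2958 + 0.6998)/(1 + 0.2958×0.6998) = 0.99560/1.207001 = 0.82485

u ≈ 0.82485c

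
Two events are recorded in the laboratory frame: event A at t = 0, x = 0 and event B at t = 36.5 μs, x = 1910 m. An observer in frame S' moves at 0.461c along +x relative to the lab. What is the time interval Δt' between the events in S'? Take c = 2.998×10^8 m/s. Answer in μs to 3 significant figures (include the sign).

γ = 1/√(1 − 0.461²) = 1.1269
Δt' = γ(Δt − vΔx/c²) = 1.1269 × (36.5 μs − 0.461×1910 m / (2.998×10^8 m/s))
= 1.1269 × (33.563 μs) = 37.8 μs

Δt' ≈ 37.8 μs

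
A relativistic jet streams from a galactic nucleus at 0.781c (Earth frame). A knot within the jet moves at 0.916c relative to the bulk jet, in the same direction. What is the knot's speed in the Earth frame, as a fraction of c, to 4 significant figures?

u ≈ 0.9893c

Relativistic velocity addition: u = (u' + v)/(1 + u'v/c²)
= (0.916 + 0.781)/(1 + 0.916×0.781) = 1.697/1.71540 = 0.9893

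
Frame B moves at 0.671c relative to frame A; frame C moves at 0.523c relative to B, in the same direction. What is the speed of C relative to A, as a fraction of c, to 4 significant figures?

Compose boost 2: (0.523 + 0.671)/(1 + 0.523×0.671) = 1.194/1.35093 = 0.8838

u ≈ 0.8838c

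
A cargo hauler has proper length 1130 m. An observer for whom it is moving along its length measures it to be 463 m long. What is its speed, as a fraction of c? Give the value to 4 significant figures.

γ = L₀/L = 1130/463 = 2.44060
β = √(1 − 1/γ²) = 0.9122

β ≈ 0.9122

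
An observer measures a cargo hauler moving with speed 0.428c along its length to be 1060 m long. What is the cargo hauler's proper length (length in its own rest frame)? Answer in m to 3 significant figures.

L₀ ≈ 1170 m

γ = 1/√(1 − 0.428²) = 1.1065
L₀ = γL = 1.1065 × 1060 = 1170 m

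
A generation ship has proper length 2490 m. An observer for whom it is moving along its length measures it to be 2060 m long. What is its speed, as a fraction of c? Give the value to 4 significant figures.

β ≈ 0.5617

γ = L₀/L = 2490/2060 = 1.20874
β = √(1 − 1/γ²) = 0.5617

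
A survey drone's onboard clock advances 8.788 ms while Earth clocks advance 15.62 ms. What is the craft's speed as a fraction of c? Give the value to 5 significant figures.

β ≈ 0.82672

γ = Δt/τ₀ = 15.62/8.788 = 1.777424
β = √(1 − 1/γ²) = √(1 − 1/1.777424²) = 0.82672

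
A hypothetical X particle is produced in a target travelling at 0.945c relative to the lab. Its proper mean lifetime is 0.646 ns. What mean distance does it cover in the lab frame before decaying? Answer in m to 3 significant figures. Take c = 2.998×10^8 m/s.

d ≈ 0.560 m

γ = 1/√(1 − 0.945²) = 3.0574
Dilated lifetime: Δt = γτ₀ = 3.0574 × 0.646 ns = 1.9751 ns
d = vΔt = 0.945c × 1.9751 ns = 2.8331×10^8 m/s × 1.9751×10^-9 s = 0.560 m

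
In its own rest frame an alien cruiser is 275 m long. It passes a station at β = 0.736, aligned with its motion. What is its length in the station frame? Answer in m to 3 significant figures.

γ = 1/√(1 − 0.736²) = 1.4771
Length contraction: L = L₀/γ = 275/1.4771 = 186 m

L ≈ 186 m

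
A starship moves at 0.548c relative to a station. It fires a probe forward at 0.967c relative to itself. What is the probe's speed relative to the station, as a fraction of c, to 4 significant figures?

Relativistic velocity addition: u = (u' + v)/(1 + u'v/c²)
= (0.967 + 0.548)/(1 + 0.967×0.548) = 1.515/1.52992 = 0.9903

u ≈ 0.9903c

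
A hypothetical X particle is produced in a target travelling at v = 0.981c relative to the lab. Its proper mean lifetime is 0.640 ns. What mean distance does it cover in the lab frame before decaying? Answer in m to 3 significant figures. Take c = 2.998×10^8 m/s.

γ = 1/√(1 − 0.981²) = 5.1544
Dilated lifetime: Δt = γτ₀ = 5.1544 × 0.640 ns = 3.2988 ns
d = vΔt = 0.981c × 3.2988 ns = 2.9410×10^8 m/s × 3.2988×10^-9 s = 0.970 m

d ≈ 0.970 m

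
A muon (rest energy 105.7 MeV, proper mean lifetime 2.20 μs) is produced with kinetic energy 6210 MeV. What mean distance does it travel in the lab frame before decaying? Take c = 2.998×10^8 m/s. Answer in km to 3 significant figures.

γ = 1 + K/(m₀c²) = 1 + 6210/105.7 = 59.751
β = √(1 − 1/γ²) = 0.99986
Dilated lifetime: γτ₀ = 59.751 × 2.20 μs = 131.45 μs
d = βc·γτ₀ = 0.99986 × (2.998×10^8 m/s) × 0.00013145 s = 39.4 km

d ≈ 39.4 km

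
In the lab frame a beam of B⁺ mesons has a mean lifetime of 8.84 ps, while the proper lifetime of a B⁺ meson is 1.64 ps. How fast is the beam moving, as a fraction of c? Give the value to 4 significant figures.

γ = Δt/τ₀ = 8.84/1.64 = 5.39024
β = √(1 − 1/γ²) = √(1 − 1/5.39024²) = 0.9826

β ≈ 0.9826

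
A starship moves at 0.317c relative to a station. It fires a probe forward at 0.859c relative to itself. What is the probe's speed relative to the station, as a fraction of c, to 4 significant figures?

u ≈ 0.9243c

Relativistic velocity addition: u = (u' + v)/(1 + u'v/c²)
= (0.859 + 0.317)/(1 + 0.859×0.317) = 1.176/1.27230 = 0.9243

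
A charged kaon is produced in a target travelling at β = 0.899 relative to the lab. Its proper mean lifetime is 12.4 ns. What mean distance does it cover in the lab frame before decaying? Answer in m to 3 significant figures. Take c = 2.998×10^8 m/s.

γ = 1/√(1 − 0.899²) = 2.2834
Dilated lifetime: Δt = γτ₀ = 2.2834 × 12.4 ns = 28.314 ns
d = vΔt = 0.899c × 28.314 ns = 2.6952×10^8 m/s × 2.8314×10^-8 s = 7.63 m

d ≈ 7.63 m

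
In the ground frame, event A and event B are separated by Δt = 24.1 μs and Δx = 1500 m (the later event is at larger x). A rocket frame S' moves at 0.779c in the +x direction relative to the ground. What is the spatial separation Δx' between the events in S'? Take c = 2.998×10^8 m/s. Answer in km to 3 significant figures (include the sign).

Δx' ≈ -6.58 km

γ = 1/√(1 − 0.779²) = 1.5948
Δx' = γ(Δx − vΔt) = 1.5948 × (1500 m − 0.779×(2.998×10^8 m/s)×24.1×10^-6 s)
= 1.5948 × (-4128.4 m) = -6.58 km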